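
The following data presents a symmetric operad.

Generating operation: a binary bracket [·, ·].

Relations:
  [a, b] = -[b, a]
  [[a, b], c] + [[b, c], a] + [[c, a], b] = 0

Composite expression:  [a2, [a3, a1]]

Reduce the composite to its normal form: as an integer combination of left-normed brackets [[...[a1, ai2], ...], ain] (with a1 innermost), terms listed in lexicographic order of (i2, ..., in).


Skip Jacobi rewriting: expand, keep a1-initial words, read off terms.
Composite bracket: [a2, [a3, a1]]
Applying ab - ba throughout gives 4 signed words (2^2 = 4).
The a1-initial words carry the normal form:
  sign of a1a3a2 is +1, so it contributes +[[a1, a3], a2]

[[a1, a3], a2]


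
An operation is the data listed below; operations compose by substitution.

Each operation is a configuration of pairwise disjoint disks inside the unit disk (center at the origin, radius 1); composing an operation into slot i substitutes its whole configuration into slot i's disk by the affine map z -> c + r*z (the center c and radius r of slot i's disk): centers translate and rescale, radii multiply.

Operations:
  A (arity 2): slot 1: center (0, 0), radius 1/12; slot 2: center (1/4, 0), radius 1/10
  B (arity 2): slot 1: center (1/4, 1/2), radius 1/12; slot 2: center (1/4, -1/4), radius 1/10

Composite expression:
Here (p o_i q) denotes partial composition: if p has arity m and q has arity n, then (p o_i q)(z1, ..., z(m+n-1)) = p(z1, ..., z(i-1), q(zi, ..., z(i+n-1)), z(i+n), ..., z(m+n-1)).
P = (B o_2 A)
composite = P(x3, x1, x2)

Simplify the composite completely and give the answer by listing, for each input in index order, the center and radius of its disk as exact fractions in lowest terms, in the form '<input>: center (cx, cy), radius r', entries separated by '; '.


Follow each x-input down from B: c' goes to c + r*c', radius to r*r'.
x3 passes through 1 substitution, ending at center (1/4, 1/2), radius 1/12
x1 passes through 2 substitutions, ending at center (1/4, -1/4), radius 1/120
x2 passes through 2 substitutions, ending at center (11/40, -1/4), radius 1/100

x1: center (1/4, -1/4), radius 1/120; x2: center (11/40, -1/4), radius 1/100; x3: center (1/4, 1/2), radius 1/12


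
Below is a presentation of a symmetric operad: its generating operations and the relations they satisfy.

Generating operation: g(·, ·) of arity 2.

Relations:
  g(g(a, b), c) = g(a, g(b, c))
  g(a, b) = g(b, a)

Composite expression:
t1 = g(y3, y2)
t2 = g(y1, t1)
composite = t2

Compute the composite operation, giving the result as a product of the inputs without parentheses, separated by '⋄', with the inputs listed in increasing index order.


y1 ⋄ y2 ⋄ y3

Shape and order are irrelevant to g; the y-input set decides.
g(y3, y2) linearizes to y3 ⋄ y2
g(y1, g(y3, y2)) linearizes to y1 ⋄ y3 ⋄ y2
rearranged into index order: y1 ⋄ y2 ⋄ y3


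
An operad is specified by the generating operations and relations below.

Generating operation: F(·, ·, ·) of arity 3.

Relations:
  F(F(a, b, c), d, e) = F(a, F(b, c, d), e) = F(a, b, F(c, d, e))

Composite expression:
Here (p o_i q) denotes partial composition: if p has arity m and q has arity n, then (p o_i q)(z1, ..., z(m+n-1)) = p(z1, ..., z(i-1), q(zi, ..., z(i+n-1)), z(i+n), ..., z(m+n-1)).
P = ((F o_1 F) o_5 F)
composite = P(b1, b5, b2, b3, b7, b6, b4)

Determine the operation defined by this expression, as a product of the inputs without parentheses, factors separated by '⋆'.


b1 ⋆ b5 ⋆ b2 ⋆ b3 ⋆ b7 ⋆ b6 ⋆ b4

Under associativity of F, the answer is the b's in reading order.
F(b1, b5, b2) linearizes to b1 ⋆ b5 ⋆ b2
F(b7, b6, b4) linearizes to b7 ⋆ b6 ⋆ b4
F(F(b1, b5, b2), b3, F(b7, b6, b4)) linearizes to b1 ⋆ b5 ⋆ b2 ⋆ b3 ⋆ b7 ⋆ b6 ⋆ b4


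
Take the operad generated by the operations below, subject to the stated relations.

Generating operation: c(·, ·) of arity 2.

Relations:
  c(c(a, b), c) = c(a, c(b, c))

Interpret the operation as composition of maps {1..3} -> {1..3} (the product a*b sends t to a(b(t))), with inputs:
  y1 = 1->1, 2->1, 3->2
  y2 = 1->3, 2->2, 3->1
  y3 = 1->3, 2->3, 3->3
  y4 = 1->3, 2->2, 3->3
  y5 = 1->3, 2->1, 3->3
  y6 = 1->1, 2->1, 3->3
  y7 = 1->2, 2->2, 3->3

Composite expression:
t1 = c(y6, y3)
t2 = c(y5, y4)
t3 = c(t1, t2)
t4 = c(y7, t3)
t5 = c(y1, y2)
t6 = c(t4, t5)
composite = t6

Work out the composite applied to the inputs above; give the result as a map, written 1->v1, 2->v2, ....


c(y6, y3) = 1->3, 2->3, 3->3
c(y5, y4) = 1->3, 2->1, 3->3
c(c(y6, y3), c(y5, y4)) = 1->3, 2->3, 3->3
c(y7, c(c(y6, y3), c(y5, y4))) = 1->3, 2->3, 3->3
c(y1, y2) = 1->2, 2->1, 3->1
c(c(y7, c(c(y6, y3), c(y5, y4))), c(y1, y2)) = 1->3, 2->3, 3->3

1->3, 2->3, 3->3


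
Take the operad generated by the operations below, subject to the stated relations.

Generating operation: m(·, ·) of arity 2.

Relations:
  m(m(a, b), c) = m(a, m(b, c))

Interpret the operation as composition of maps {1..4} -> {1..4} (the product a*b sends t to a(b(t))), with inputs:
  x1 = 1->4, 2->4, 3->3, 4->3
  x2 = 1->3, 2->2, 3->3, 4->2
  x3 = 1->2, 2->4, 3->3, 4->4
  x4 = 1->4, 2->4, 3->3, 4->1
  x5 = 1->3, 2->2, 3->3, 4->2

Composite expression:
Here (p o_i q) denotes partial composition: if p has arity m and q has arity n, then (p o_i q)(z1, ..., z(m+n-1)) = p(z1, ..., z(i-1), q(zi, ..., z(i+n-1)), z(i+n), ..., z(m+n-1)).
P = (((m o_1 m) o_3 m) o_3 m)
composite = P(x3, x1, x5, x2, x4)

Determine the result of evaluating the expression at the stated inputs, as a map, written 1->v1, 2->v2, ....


m(x3, x1) = 1->4, 2->4, 3->3, 4->3
m(x5, x2) = 1->3, 2->2, 3->3, 4->2
m(m(x5, x2), x4) = 1->2, 2->2, 3->3, 4->3
m(m(x3, x1), m(m(x5, x2), x4)) = 1->4, 2->4, 3->3, 4->3

1->4, 2->4, 3->3, 4->3


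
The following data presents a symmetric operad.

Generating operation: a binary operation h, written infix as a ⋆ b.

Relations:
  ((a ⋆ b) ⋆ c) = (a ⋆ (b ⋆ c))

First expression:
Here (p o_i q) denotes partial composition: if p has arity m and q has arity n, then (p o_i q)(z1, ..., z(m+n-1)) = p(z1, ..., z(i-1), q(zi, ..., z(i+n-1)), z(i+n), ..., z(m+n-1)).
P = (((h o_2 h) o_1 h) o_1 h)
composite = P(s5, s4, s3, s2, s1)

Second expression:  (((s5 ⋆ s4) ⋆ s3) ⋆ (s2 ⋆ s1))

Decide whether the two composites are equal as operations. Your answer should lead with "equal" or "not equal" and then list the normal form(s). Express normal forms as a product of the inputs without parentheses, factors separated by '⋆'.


In normal form, the first expression is s5 ⋆ s4 ⋆ s3 ⋆ s2 ⋆ s1
In normal form, the second expression is s5 ⋆ s4 ⋆ s3 ⋆ s2 ⋆ s1
Same normal form: equal.

equal; both compose to s5 ⋆ s4 ⋆ s3 ⋆ s2 ⋆ s1


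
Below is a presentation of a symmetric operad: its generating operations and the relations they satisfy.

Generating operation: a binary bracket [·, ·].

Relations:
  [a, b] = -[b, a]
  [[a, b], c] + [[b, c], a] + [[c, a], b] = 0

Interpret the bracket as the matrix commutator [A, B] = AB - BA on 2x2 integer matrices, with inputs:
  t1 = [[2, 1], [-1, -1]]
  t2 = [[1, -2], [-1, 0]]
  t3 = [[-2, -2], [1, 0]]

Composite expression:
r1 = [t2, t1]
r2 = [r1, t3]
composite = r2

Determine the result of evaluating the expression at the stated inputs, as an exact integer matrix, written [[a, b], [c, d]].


[[3, 2], [-2, -3]]

[t2, t1] = [[3, 7], [-2, -3]]
[[t2, t1], t3] = [[3, 2], [-2, -3]]


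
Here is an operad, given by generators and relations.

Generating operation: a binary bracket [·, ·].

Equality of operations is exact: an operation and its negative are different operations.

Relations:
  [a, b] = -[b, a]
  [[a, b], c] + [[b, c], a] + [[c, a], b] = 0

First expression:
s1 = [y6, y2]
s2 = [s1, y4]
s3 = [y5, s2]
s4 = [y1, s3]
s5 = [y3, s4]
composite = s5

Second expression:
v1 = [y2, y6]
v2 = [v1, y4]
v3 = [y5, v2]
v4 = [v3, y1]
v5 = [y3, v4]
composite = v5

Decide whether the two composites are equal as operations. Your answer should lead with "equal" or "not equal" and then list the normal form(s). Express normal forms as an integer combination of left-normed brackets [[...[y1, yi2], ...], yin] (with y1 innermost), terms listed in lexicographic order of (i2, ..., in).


Reducing the first expression gives -[[[[[y1, y2], y6], y4], y5], y3] + [[[[[y1, y4], y2], y6], y5], y3] - [[[[[y1, y4], y6], y2], y5], y3] + [[[[[y1, y5], y2], y6], y4], y3] - [[[[[y1, y5], y4], y2], y6], y3] + [[[[[y1, y5], y4], y6], y2], y3] - [[[[[y1, y5], y6], y2], y4], y3] + [[[[[y1, y6], y2], y4], y5], y3]
Reducing the second expression gives -[[[[[y1, y2], y6], y4], y5], y3] + [[[[[y1, y4], y2], y6], y5], y3] - [[[[[y1, y4], y6], y2], y5], y3] + [[[[[y1, y5], y2], y6], y4], y3] - [[[[[y1, y5], y4], y2], y6], y3] + [[[[[y1, y5], y4], y6], y2], y3] - [[[[[y1, y5], y6], y2], y4], y3] + [[[[[y1, y6], y2], y4], y5], y3]
Same normal form: equal.

equal: each reduces to -[[[[[y1, y2], y6], y4], y5], y3] + [[[[[y1, y4], y2], y6], y5], y3] - [[[[[y1, y4], y6], y2], y5], y3] + [[[[[y1, y5], y2], y6], y4], y3] - [[[[[y1, y5], y4], y2], y6], y3] + [[[[[y1, y5], y4], y6], y2], y3] - [[[[[y1, y5], y6], y2], y4], y3] + [[[[[y1, y6], y2], y4], y5], y3]


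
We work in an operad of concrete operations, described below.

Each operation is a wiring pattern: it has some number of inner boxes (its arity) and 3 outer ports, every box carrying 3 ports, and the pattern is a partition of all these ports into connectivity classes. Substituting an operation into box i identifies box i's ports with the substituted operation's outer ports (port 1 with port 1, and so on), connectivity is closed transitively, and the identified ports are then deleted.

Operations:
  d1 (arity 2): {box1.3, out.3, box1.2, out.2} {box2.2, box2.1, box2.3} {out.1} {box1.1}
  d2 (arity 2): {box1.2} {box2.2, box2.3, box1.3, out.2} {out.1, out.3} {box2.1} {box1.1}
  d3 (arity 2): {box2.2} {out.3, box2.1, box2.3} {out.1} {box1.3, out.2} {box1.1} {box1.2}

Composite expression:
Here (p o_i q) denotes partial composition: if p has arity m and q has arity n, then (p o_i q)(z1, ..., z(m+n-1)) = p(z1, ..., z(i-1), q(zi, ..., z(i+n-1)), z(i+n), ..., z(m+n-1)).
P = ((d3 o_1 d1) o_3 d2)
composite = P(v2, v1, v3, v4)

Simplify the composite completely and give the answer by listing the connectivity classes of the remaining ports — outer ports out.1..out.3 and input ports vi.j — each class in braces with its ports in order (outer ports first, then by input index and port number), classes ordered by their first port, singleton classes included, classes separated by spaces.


{out.1} {out.2, v2.2, v2.3} {out.3} {v1.1, v1.2, v1.3} {v2.1} {v3.1} {v3.2} {v3.3, v4.2, v4.3} {v4.1}

After gluing at d3, chains via deleted ports link the v-ports.
d1 over (v2, v1) gives {out.1} {out.2, out.3, v2.2, v2.3} {v1.1, v1.2, v1.3} {v2.1}, out.j being that stage's outer ports
d2 over (v3, v4) gives {out.1, out.3} {out.2, v3.3, v4.2, v4.3} {v3.1} {v3.2} {v4.1}, out.j being that stage's outer ports
d3 over (v2, v1, v3, v4) gives {out.1} {out.2, v2.2, v2.3} {out.3} {v1.1, v1.2, v1.3} {v2.1} {v3.1} {v3.2} {v3.3, v4.2, v4.3} {v4.1}, out.j being that stage's outer ports


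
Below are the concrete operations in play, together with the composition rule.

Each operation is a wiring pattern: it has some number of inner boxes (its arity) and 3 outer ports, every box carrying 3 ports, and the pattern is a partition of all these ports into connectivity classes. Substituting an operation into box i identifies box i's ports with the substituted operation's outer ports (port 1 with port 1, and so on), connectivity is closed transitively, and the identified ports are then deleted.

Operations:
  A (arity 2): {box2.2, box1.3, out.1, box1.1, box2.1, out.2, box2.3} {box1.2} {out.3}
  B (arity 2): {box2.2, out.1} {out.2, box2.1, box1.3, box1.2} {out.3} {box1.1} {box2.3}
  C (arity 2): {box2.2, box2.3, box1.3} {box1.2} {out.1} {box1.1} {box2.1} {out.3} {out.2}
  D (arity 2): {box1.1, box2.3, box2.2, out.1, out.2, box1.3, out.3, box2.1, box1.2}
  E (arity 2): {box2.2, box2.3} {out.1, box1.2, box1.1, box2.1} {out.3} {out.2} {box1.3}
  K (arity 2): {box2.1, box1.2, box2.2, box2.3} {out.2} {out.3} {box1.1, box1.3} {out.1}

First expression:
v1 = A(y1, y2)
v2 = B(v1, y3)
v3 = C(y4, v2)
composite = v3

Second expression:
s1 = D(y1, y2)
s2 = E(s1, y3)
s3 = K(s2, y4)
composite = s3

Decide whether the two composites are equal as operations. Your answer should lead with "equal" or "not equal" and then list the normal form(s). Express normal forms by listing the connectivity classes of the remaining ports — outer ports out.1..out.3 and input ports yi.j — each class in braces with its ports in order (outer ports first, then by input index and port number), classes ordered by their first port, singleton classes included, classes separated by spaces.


In normal form, the first expression is {out.1} {out.2} {out.3} {y1.1, y1.3, y2.1, y2.2, y2.3, y3.1, y4.3} {y1.2} {y3.2} {y3.3} {y4.1} {y4.2}
In normal form, the second expression is {out.1} {out.2} {out.3} {y1.1, y1.2, y1.3, y2.1, y2.2, y2.3, y3.1} {y3.2, y3.3} {y4.1, y4.2, y4.3}
Different reductions; not equal.

not equal: they reduce to {out.1} {out.2} {out.3} {y1.1, y1.3, y2.1, y2.2, y2.3, y3.1, y4.3} {y1.2} {y3.2} {y3.3} {y4.1} {y4.2} and {out.1} {out.2} {out.3} {y1.1, y1.2, y1.3, y2.1, y2.2, y2.3, y3.1} {y3.2, y3.3} {y4.1, y4.2, y4.3}


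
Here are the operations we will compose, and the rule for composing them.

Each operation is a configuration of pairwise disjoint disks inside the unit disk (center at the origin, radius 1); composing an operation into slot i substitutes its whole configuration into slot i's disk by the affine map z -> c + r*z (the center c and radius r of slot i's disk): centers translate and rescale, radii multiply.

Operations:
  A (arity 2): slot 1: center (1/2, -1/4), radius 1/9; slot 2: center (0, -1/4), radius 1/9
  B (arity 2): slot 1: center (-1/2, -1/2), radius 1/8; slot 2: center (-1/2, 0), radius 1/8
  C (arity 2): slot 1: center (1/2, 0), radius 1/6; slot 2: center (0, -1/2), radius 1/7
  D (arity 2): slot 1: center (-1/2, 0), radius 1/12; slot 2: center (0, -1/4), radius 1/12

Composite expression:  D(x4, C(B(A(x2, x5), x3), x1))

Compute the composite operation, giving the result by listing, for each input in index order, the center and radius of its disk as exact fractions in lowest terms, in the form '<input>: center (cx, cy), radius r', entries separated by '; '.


Only the slot chain above each x matters under D; compose those maps.
for x4, the 1-step affine chain lands on center (-1/2, 0), radius 1/12
for x2, the 4-step affine chain lands on center (41/1152, -593/2304), radius 1/5184
for x5, the 4-step affine chain lands on center (5/144, -593/2304), radius 1/5184
for x3, the 3-step affine chain lands on center (5/144, -1/4), radius 1/576
for x1, the 2-step affine chain lands on center (0, -7/24), radius 1/84

x1: center (0, -7/24), radius 1/84; x2: center (41/1152, -593/2304), radius 1/5184; x3: center (5/144, -1/4), radius 1/576; x4: center (-1/2, 0), radius 1/12; x5: center (5/144, -593/2304), radius 1/5184


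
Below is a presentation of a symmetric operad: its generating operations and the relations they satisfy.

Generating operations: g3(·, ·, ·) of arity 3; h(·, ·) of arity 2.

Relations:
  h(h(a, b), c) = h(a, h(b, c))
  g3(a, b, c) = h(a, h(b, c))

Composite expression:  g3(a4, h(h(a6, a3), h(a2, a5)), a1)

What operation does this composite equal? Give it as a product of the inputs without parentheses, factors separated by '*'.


Associativity of g3 dissolves the nesting; only the a-input order survives.
h(a6, a3) reduces to a6 * a3
h(a2, a5) reduces to a2 * a5
h(h(a6, a3), h(a2, a5)) reduces to a6 * a3 * a2 * a5
g3(a4, h(h(a6, a3), h(a2, a5)), a1) reduces to a4 * a6 * a3 * a2 * a5 * a1

a4 * a6 * a3 * a2 * a5 * a1


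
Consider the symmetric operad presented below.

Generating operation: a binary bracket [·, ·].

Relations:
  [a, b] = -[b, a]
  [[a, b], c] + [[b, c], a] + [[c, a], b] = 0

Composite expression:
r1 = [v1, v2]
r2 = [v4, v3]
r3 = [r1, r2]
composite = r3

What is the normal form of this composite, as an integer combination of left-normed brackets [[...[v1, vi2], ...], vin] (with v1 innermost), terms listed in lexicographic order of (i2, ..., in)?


-[[[v1, v2], v3], v4] + [[[v1, v2], v4], v3]


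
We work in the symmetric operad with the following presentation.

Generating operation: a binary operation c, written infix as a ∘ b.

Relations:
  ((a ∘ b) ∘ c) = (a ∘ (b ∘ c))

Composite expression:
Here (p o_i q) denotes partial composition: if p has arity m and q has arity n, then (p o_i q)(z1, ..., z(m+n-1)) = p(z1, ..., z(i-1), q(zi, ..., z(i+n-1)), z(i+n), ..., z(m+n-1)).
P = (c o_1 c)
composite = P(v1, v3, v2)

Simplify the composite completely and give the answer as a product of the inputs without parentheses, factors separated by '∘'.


v1 ∘ v3 ∘ v2

The c-tree's shape is irrelevant; the v-reading-order decides.
(v1 ∘ v3) unparenthesizes to v1 ∘ v3
((v1 ∘ v3) ∘ v2) unparenthesizes to v1 ∘ v3 ∘ v2


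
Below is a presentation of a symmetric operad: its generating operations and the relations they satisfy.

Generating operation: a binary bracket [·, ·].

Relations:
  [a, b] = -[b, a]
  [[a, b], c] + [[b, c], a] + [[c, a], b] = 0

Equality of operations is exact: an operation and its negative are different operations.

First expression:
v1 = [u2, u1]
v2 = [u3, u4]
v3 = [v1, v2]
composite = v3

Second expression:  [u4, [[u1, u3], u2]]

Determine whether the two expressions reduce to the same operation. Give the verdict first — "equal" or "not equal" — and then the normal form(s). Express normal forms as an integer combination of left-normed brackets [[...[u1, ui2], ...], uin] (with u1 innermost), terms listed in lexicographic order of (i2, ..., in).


The first expression reduces to -[[[u1, u2], u3], u4] + [[[u1, u2], u4], u3]
The second expression reduces to -[[[u1, u3], u2], u4]
They disagree, so not equal.

not equal; the first gives -[[[u1, u2], u3], u4] + [[[u1, u2], u4], u3] and the second -[[[u1, u3], u2], u4]


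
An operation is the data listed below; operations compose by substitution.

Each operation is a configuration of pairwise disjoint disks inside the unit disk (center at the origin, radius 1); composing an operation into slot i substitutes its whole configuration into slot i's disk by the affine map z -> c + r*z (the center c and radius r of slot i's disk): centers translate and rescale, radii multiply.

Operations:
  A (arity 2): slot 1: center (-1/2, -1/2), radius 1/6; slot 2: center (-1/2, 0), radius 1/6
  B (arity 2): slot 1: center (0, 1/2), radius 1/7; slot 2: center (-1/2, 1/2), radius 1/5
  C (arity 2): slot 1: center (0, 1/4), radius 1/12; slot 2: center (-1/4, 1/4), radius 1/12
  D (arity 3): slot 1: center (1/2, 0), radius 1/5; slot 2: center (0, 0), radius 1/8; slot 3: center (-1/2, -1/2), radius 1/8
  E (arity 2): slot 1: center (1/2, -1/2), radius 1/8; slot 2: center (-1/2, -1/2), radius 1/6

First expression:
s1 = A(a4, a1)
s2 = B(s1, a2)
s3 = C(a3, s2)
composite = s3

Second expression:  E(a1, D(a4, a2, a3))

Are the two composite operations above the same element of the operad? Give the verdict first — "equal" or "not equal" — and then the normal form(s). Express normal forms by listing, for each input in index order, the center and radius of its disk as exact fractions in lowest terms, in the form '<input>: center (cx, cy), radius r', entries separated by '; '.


not equal — first a1: center (-43/168, 7/24), radius 1/504; a2: center (-7/24, 7/24), radius 1/60; a3: center (0, 1/4), radius 1/12; a4: center (-43/168, 2/7), radius 1/504, second a1: center (1/2, -1/2), radius 1/8; a2: center (-1/2, -1/2), radius 1/48; a3: center (-7/12, -7/12), radius 1/48; a4: center (-5/12, -1/2), radius 1/30


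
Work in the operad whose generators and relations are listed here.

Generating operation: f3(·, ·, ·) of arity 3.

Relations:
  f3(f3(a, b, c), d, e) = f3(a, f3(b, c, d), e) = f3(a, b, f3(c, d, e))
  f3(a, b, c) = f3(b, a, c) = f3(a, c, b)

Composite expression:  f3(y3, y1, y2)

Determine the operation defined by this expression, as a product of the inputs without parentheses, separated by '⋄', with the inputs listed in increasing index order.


y1 ⋄ y2 ⋄ y3


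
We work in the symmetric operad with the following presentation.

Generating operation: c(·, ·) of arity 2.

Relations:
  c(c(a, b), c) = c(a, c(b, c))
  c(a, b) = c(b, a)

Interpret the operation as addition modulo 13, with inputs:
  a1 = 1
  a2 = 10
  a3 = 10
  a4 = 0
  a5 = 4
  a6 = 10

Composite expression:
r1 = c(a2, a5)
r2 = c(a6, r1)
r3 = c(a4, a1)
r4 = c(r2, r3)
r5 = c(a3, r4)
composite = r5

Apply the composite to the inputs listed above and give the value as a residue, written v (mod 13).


9 (mod 13)


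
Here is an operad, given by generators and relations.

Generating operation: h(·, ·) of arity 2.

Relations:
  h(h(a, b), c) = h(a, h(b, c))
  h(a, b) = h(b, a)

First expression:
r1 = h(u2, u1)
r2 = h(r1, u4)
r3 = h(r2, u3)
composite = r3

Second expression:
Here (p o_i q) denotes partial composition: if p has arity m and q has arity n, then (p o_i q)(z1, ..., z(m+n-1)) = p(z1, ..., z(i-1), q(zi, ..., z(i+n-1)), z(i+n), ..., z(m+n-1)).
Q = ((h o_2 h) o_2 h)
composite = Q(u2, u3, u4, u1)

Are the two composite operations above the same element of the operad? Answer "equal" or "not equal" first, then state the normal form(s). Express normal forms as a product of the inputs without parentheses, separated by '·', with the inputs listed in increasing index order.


equal: each reduces to u1 · u2 · u3 · u4

In normal form, the first expression is u1 · u2 · u3 · u4
In normal form, the second expression is u1 · u2 · u3 · u4
The forms coincide; equal.


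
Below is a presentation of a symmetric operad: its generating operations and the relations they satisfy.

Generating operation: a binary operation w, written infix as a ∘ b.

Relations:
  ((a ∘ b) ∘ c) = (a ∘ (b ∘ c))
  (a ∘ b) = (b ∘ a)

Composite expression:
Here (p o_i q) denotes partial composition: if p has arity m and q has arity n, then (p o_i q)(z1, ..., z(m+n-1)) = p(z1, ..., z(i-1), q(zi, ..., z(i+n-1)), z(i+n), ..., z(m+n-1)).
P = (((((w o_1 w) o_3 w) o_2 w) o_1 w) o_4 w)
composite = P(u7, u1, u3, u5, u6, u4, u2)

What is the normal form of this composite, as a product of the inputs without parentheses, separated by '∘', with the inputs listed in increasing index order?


u1 ∘ u2 ∘ u3 ∘ u4 ∘ u5 ∘ u6 ∘ u7

With w associative and commutative, the u-input set is all that matters.
(u7 ∘ u1) flattens to u7 ∘ u1
(u5 ∘ u6) flattens to u5 ∘ u6
(u3 ∘ (u5 ∘ u6)) flattens to u3 ∘ u5 ∘ u6
((u7 ∘ u1) ∘ (u3 ∘ (u5 ∘ u6))) flattens to u7 ∘ u1 ∘ u3 ∘ u5 ∘ u6
(u4 ∘ u2) flattens to u4 ∘ u2
(((u7 ∘ u1) ∘ (u3 ∘ (u5 ∘ u6))) ∘ (u4 ∘ u2)) flattens to u7 ∘ u1 ∘ u3 ∘ u5 ∘ u6 ∘ u4 ∘ u2
commutativity sorts the factors: u1 ∘ u2 ∘ u3 ∘ u4 ∘ u5 ∘ u6 ∘ u7


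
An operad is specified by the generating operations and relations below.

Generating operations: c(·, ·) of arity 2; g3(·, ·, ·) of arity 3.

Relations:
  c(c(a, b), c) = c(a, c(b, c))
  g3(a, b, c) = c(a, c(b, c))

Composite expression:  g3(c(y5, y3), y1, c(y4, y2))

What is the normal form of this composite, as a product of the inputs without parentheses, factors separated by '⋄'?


y5 ⋄ y3 ⋄ y1 ⋄ y4 ⋄ y2

Associativity of g3 dissolves the nesting; only the y-input order survives.
c(y5, y3) reduces to y5 ⋄ y3
c(y4, y2) reduces to y4 ⋄ y2
g3(c(y5, y3), y1, c(y4, y2)) reduces to y5 ⋄ y3 ⋄ y1 ⋄ y4 ⋄ y2


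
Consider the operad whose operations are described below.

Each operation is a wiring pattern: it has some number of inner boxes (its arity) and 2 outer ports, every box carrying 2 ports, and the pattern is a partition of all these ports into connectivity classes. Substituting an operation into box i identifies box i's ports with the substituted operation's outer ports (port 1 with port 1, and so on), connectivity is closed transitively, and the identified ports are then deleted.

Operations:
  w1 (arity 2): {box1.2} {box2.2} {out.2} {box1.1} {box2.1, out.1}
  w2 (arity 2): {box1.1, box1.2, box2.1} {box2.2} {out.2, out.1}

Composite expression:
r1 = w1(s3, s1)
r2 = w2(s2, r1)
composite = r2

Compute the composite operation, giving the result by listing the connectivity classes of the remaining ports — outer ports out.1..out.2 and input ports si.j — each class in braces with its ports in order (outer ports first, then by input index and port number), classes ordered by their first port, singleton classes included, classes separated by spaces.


{out.1, out.2} {s1.1, s2.1, s2.2} {s1.2} {s3.1} {s3.2}

Connectivity passes through glued w2-boundaries; trace each wire chain.
composing w1 on (s3, s1), with out.j its own outer ports: {out.1, s1.1} {out.2} {s1.2} {s3.1} {s3.2}
composing w2 on (s2, s3, s1), with out.j its own outer ports: {out.1, out.2} {s1.1, s2.1, s2.2} {s1.2} {s3.1} {s3.2}


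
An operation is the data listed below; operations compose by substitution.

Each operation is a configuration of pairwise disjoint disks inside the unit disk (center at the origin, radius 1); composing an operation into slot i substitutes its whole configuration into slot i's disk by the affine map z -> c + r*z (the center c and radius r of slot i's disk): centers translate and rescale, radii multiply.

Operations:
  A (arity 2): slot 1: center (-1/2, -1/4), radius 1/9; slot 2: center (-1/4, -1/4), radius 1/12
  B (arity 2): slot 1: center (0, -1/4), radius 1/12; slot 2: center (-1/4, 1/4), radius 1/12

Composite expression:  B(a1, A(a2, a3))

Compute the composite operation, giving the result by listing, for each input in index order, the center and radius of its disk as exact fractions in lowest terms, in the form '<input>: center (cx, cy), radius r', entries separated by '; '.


a1: center (0, -1/4), radius 1/12; a2: center (-7/24, 11/48), radius 1/108; a3: center (-13/48, 11/48), radius 1/144

Nesting under B composes maps z -> c + r*z down each a-path.
a1 passes through 1 substitution, ending at center (0, -1/4), radius 1/12
a2 passes through 2 substitutions, ending at center (-7/24, 11/48), radius 1/108
a3 passes through 2 substitutions, ending at center (-13/48, 11/48), radius 1/144


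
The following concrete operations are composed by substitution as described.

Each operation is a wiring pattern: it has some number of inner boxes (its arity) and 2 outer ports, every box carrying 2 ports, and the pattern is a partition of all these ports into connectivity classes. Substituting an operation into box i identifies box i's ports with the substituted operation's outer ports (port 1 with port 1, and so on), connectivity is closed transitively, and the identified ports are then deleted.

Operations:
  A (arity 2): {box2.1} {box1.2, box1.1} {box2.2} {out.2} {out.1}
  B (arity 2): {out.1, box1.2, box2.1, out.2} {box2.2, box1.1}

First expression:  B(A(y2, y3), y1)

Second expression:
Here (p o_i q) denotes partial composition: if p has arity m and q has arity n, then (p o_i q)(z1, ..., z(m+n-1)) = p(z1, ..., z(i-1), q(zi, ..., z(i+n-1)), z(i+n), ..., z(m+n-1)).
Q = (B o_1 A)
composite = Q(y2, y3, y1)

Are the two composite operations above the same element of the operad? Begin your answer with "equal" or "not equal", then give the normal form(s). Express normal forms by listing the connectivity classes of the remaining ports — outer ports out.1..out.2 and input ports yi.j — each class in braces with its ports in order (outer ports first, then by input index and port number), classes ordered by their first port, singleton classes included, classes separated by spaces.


The first composite normalizes to {out.1, out.2, y1.1} {y1.2} {y2.1, y2.2} {y3.1} {y3.2}
The second composite normalizes to {out.1, out.2, y1.1} {y1.2} {y2.1, y2.2} {y3.1} {y3.2}
Identical normal forms: equal.

equal; both compose to {out.1, out.2, y1.1} {y1.2} {y2.1, y2.2} {y3.1} {y3.2}


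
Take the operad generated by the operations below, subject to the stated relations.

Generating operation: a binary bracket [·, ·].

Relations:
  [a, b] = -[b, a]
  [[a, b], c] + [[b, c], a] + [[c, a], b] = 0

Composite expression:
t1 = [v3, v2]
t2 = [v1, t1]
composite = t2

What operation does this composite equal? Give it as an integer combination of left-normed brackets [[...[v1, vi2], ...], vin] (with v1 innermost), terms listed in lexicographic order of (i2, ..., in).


-[[v1, v2], v3] + [[v1, v3], v2]

Skip Jacobi rewriting: expand, keep v1-initial words, read off terms.
Composite bracket: [v1, [v3, v2]]
Expanding via [a, b] = ab - ba: 4 signed words (2^2 = 4).
The v1-initial words carry the normal form:
  the word v1v2v3 carries sign -1 and contributes -[[v1, v2], v3]
  the word v1v3v2 carries sign +1 and contributes +[[v1, v3], v2]


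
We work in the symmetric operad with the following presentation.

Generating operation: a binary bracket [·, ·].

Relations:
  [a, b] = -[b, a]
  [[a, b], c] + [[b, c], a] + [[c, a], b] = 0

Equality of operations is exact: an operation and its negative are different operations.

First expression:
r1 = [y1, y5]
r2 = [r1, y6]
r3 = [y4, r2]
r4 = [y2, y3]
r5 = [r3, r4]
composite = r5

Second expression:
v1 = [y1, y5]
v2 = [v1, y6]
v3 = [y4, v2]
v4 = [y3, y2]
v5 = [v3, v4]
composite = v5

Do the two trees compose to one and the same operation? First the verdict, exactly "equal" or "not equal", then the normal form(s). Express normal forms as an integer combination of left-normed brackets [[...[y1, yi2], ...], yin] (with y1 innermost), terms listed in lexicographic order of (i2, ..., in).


not equal; the first gives -[[[[[y1, y5], y6], y4], y2], y3] + [[[[[y1, y5], y6], y4], y3], y2] and the second [[[[[y1, y5], y6], y4], y2], y3] - [[[[[y1, y5], y6], y4], y3], y2]

The first expression reduces to -[[[[[y1, y5], y6], y4], y2], y3] + [[[[[y1, y5], y6], y4], y3], y2]
The second expression reduces to [[[[[y1, y5], y6], y4], y2], y3] - [[[[[y1, y5], y6], y4], y3], y2]
Different reductions; not equal.


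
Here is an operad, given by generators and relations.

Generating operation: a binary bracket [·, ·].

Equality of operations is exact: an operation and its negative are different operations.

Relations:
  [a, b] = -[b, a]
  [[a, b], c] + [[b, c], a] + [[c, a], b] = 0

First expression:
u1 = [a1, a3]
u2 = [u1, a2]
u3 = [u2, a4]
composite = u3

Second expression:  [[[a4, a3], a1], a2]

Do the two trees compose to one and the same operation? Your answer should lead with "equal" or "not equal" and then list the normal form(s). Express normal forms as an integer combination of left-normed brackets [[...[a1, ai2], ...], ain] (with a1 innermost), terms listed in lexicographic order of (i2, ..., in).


not equal; the first gives [[[a1, a3], a2], a4] and the second [[[a1, a3], a4], a2] - [[[a1, a4], a3], a2]


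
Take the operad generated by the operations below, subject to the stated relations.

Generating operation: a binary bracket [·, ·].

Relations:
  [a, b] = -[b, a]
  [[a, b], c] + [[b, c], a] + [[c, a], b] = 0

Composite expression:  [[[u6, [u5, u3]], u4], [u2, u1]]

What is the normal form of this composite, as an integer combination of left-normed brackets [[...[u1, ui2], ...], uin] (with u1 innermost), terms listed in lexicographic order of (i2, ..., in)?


Expand each bracket as ab - ba; the u1-initial words give the coefficients.
Composite bracket: [[[u6, [u5, u3]], u4], [u2, u1]]
Full expansion: 32 signed words from ab - ba (2^5 = 32).
Collect the words opening with u1:
  from u1u2u3u5u6u4, sign +1: term +[[[[[u1, u2], u3], u5], u6], u4]
  from u1u2u4u3u5u6, sign -1: term -[[[[[u1, u2], u4], u3], u5], u6]
  from u1u2u4u5u3u6, sign +1: term +[[[[[u1, u2], u4], u5], u3], u6]
  from u1u2u4u6u3u5, sign +1: term +[[[[[u1, u2], u4], u6], u3], u5]
  from u1u2u4u6u5u3, sign -1: term -[[[[[u1, u2], u4], u6], u5], u3]
  from u1u2u5u3u6u4, sign -1: term -[[[[[u1, u2], u5], u3], u6], u4]
  from u1u2u6u3u5u4, sign -1: term -[[[[[u1, u2], u6], u3], u5], u4]
  from u1u2u6u5u3u4, sign +1: term +[[[[[u1, u2], u6], u5], u3], u4]

[[[[[u1, u2], u3], u5], u6], u4] - [[[[[u1, u2], u4], u3], u5], u6] + [[[[[u1, u2], u4], u5], u3], u6] + [[[[[u1, u2], u4], u6], u3], u5] - [[[[[u1, u2], u4], u6], u5], u3] - [[[[[u1, u2], u5], u3], u6], u4] - [[[[[u1, u2], u6], u3], u5], u4] + [[[[[u1, u2], u6], u5], u3], u4]


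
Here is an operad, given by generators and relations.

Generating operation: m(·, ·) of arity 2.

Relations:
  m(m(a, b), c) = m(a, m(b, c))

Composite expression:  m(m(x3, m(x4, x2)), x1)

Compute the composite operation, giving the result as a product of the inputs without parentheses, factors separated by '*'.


x3 * x4 * x2 * x1

Every regrouping of m is equal, so read the x-inputs in written order.
m(x4, x2) flattens to x4 * x2
m(x3, m(x4, x2)) flattens to x3 * x4 * x2
m(m(x3, m(x4, x2)), x1) flattens to x3 * x4 * x2 * x1


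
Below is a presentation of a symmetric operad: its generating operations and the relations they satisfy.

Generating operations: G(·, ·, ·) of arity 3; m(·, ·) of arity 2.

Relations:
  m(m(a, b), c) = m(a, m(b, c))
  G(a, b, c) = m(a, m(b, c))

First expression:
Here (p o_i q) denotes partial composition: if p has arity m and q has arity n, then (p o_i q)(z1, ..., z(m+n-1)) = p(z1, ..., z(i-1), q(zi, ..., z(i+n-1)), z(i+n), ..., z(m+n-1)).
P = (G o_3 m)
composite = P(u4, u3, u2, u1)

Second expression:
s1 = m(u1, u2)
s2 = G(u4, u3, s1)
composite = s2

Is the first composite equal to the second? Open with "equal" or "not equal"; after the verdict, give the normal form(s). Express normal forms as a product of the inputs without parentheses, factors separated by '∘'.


The first expression reduces to u4 ∘ u3 ∘ u2 ∘ u1
The second expression reduces to u4 ∘ u3 ∘ u1 ∘ u2
The forms do not match — not equal.

not equal: they reduce to u4 ∘ u3 ∘ u2 ∘ u1 and u4 ∘ u3 ∘ u1 ∘ u2


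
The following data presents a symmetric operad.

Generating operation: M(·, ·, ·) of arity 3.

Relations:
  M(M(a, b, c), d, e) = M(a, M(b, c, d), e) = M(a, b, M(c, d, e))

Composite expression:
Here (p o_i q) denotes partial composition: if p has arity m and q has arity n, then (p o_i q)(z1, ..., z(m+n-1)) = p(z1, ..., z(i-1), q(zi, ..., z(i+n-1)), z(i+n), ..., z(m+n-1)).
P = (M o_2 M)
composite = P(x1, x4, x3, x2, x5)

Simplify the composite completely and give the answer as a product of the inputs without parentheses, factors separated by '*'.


x1 * x4 * x3 * x2 * x5

The M-tree's shape is irrelevant; the x-reading-order decides.
M(x4, x3, x2) collapses to x4 * x3 * x2
M(x1, M(x4, x3, x2), x5) collapses to x1 * x4 * x3 * x2 * x5


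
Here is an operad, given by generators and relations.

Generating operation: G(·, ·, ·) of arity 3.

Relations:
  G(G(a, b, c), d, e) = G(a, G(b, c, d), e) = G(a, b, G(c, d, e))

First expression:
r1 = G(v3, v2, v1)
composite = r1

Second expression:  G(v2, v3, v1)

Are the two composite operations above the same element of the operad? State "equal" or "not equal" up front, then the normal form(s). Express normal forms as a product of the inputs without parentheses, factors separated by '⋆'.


not equal — first v3 ⋆ v2 ⋆ v1, second v2 ⋆ v3 ⋆ v1

The first expression, normalized: v3 ⋆ v2 ⋆ v1
The second expression, normalized: v2 ⋆ v3 ⋆ v1
The normal forms differ: not equal.


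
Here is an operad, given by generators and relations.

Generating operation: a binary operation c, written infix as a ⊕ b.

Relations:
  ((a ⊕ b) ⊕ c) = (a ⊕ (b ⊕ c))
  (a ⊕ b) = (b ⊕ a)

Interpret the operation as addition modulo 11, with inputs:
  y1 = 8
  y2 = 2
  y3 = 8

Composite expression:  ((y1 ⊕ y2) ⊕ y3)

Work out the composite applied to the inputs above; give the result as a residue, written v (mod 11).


7 (mod 11)

(y1 ⊕ y2) = 10
((y1 ⊕ y2) ⊕ y3) = 7


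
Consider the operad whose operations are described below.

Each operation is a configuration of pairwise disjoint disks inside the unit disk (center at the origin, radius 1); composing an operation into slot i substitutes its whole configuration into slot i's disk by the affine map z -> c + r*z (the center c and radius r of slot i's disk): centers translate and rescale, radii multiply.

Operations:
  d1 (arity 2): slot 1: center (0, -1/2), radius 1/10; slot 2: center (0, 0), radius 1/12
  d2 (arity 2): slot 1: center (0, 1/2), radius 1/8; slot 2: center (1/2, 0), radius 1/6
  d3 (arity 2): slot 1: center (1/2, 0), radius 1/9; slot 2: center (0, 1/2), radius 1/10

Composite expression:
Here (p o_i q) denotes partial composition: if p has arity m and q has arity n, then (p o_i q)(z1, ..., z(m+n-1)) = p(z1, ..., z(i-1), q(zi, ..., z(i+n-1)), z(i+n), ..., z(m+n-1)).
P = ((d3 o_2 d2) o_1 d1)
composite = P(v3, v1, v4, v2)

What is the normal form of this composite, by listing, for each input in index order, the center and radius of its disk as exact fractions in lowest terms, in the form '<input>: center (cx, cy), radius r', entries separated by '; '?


Nesting under d3 composes maps z -> c + r*z down each v-path.
tracing v3 down its 2-map path: center (1/2, -1/18), radius 1/90
tracing v1 down its 2-map path: center (1/2, 0), radius 1/108
tracing v4 down its 2-map path: center (0, 11/20), radius 1/80
tracing v2 down its 2-map path: center (1/20, 1/2), radius 1/60

v1: center (1/2, 0), radius 1/108; v2: center (1/20, 1/2), radius 1/60; v3: center (1/2, -1/18), radius 1/90; v4: center (0, 11/20), radius 1/80


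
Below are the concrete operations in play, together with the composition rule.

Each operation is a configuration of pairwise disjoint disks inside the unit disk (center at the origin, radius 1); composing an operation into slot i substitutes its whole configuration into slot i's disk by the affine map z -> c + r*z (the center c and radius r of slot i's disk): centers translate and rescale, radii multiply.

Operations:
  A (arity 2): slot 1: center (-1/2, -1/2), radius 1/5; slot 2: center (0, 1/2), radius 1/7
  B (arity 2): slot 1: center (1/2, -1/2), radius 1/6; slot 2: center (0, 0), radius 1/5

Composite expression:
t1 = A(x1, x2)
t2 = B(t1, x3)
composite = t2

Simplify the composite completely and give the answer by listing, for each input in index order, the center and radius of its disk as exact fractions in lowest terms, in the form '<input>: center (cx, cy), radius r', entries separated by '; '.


x1: center (5/12, -7/12), radius 1/30; x2: center (1/2, -5/12), radius 1/42; x3: center (0, 0), radius 1/5


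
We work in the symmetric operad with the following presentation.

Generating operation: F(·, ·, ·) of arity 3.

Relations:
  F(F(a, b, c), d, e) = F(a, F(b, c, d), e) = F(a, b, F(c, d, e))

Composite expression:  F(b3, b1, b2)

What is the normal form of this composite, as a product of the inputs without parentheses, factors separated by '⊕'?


b3 ⊕ b1 ⊕ b2

All parenthesizations of F agree; list the b-inputs left to right.
F(b3, b1, b2) unparenthesizes to b3 ⊕ b1 ⊕ b2


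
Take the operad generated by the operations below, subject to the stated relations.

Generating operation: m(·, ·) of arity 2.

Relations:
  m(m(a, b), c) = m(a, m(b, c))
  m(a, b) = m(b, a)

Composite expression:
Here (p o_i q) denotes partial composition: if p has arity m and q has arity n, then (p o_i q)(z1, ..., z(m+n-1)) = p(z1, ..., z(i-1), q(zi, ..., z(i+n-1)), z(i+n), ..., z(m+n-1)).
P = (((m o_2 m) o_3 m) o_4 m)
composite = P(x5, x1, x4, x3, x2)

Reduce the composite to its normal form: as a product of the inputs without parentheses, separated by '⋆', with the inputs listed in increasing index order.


x1 ⋆ x2 ⋆ x3 ⋆ x4 ⋆ x5


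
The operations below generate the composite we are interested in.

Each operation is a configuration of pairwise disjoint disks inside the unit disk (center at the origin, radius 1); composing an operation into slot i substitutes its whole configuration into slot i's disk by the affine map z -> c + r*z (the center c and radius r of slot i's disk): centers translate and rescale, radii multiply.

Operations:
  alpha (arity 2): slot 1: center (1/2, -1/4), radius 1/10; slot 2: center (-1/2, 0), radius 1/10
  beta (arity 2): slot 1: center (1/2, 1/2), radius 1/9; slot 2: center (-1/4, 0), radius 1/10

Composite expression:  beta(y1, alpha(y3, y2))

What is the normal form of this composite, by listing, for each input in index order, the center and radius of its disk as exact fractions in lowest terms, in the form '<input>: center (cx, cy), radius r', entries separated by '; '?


y1: center (1/2, 1/2), radius 1/9; y2: center (-3/10, 0), radius 1/100; y3: center (-1/5, -1/40), radius 1/100

Below beta, radii multiply path by path; the y-disk centers shift.
y1 passes through 1 substitution, ending at center (1/2, 1/2), radius 1/9
y3 passes through 2 substitutions, ending at center (-1/5, -1/40), radius 1/100
y2 passes through 2 substitutions, ending at center (-3/10, 0), radius 1/100
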